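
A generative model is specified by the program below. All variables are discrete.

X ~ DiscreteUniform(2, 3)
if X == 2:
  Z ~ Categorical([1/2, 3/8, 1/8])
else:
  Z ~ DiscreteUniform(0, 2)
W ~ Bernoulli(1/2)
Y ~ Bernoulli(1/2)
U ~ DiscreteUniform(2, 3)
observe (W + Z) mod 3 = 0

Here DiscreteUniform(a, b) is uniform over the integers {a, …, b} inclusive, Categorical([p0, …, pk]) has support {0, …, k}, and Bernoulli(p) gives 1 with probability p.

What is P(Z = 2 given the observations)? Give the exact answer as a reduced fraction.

Enumerate traces; 16 have nonzero weight after conditioning:
  (X=2, Z=0, W=0, Y=0, U=2) weight 1/32
  (X=2, Z=0, W=0, Y=0, U=3) weight 1/32
  (X=2, Z=0, W=0, Y=1, U=2) weight 1/32
  (X=2, Z=0, W=0, Y=1, U=3) weight 1/32
  (X=2, Z=2, W=1, Y=0, U=2) weight 1/128
  (X=2, Z=2, W=1, Y=0, U=3) weight 1/128
  (X=2, Z=2, W=1, Y=1, U=2) weight 1/128
  (X=2, Z=2, W=1, Y=1, U=3) weight 1/128
  … 8 more
Group by Z:
  weight(Z=0) = 5/24
  weight(Z=2) = 11/96
Total weight = 5/24 + 11/96 = 31/96
P(Z=0 | obs) = 5/24 / 31/96 = 20/31
P(Z=2 | obs) = 11/96 / 31/96 = 11/31

P(Z = 2 | obs) = 11/31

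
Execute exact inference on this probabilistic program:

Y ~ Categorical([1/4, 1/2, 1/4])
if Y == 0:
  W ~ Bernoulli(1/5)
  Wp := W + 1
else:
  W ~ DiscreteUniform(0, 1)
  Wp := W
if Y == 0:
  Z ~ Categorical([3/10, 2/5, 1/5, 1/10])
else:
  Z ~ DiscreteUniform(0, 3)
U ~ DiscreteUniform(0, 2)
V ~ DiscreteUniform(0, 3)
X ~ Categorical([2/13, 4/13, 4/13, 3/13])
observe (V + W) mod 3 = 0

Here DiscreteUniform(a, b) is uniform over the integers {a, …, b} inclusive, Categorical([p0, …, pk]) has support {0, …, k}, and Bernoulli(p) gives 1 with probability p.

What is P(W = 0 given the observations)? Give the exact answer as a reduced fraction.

Enumerate traces; 432 have nonzero weight after conditioning:
  (Y=0, W=0, Z=0, U=0, V=0, X=0) weight 1/1300
  (Y=0, W=0, Z=0, U=0, V=0, X=1) weight 1/650
  (Y=0, W=0, Z=0, U=0, V=0, X=2) weight 1/650
  (Y=0, W=0, Z=0, U=0, V=0, X=3) weight 3/2600
  (Y=0, W=0, Z=0, U=0, V=3, X=0) weight 1/1300
  (Y=0, W=0, Z=0, U=0, V=3, X=1) weight 1/650
  (Y=0, W=0, Z=0, U=0, V=3, X=2) weight 1/650
  (Y=0, W=0, Z=0, U=0, V=3, X=3) weight 3/2600
  (Y=0, W=1, Z=0, U=0, V=2, X=0) weight 1/5200
  … 423 more
Group by W:
  weight(W=0) = 23/80
  weight(W=1) = 17/160
Total weight = 23/80 + 17/160 = 63/160
P(W=0 | obs) = 23/80 / 63/160 = 46/63
P(W=1 | obs) = 17/160 / 63/160 = 17/63

P(W = 0 | obs) = 46/63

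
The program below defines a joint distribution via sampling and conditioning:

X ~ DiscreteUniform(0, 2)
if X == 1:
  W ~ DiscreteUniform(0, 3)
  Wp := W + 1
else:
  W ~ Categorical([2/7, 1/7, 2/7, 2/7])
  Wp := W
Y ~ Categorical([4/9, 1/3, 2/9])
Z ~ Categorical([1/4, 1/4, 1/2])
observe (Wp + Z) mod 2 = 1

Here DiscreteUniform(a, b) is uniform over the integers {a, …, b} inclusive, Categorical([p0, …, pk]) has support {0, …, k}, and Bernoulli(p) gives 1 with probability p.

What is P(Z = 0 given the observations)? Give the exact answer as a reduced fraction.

Enumerate traces; 54 have nonzero weight after conditioning:
  (X=0, W=0, Y=0, Z=1) weight 2/189
  (X=0, W=0, Y=1, Z=1) weight 1/126
  (X=0, W=0, Y=2, Z=1) weight 1/189
  (X=0, W=1, Y=0, Z=0) weight 1/189
  (X=0, W=1, Y=0, Z=2) weight 2/189
  (X=0, W=1, Y=1, Z=0) weight 1/252
  (X=0, W=1, Y=1, Z=2) weight 1/126
  (X=0, W=1, Y=2, Z=0) weight 1/378
  … 46 more
Group by Z:
  weight(Z=0) = 19/168
  weight(Z=1) = 23/168
  weight(Z=2) = 19/84
Total weight = 19/168 + 23/168 + 19/84 = 10/21
P(Z=0 | obs) = 19/168 / 10/21 = 19/80
P(Z=1 | obs) = 23/168 / 10/21 = 23/80
P(Z=2 | obs) = 19/84 / 10/21 = 19/40

P(Z = 0 | obs) = 19/80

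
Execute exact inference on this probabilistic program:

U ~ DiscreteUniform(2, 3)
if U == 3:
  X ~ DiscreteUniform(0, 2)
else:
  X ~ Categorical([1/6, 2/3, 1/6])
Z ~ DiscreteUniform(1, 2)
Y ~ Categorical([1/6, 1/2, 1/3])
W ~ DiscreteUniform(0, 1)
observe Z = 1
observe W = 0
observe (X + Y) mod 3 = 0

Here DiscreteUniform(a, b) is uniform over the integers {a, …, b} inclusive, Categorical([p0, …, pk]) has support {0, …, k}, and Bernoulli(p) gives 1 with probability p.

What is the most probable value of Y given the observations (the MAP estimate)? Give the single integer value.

argmax_v P(Y = v | obs) = 2

Enumerate traces; 6 have nonzero weight after conditioning:
  (U=2, X=0, Z=1, Y=0, W=0) weight 1/288
  (U=2, X=1, Z=1, Y=2, W=0) weight 1/36
  (U=2, X=2, Z=1, Y=1, W=0) weight 1/96
  (U=3, X=0, Z=1, Y=0, W=0) weight 1/144
  (U=3, X=1, Z=1, Y=2, W=0) weight 1/72
  (U=3, X=2, Z=1, Y=1, W=0) weight 1/48
Group by Y:
  weight(Y=0) = 1/96
  weight(Y=1) = 1/32
  weight(Y=2) = 1/24
Total weight = 1/96 + 1/32 + 1/24 = 1/12
P(Y=0 | obs) = 1/96 / 1/12 = 1/8
P(Y=1 | obs) = 1/32 / 1/12 = 3/8
P(Y=2 | obs) = 1/24 / 1/12 = 1/2
argmax = 2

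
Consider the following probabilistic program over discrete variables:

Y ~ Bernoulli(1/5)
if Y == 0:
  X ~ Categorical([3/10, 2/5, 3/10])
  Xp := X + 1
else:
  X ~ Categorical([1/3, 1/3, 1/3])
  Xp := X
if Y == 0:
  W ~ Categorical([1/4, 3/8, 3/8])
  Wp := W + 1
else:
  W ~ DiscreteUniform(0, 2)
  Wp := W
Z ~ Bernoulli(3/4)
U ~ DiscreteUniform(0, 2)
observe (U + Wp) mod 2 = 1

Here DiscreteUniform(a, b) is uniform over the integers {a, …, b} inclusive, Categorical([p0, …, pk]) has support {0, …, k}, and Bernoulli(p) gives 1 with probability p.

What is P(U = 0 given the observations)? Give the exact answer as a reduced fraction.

P(U = 0 | obs) = 17/47

Enumerate traces; 54 have nonzero weight after conditioning:
  (Y=0, X=0, W=0, Z=0, U=0) weight 1/200
  (Y=0, X=0, W=0, Z=0, U=2) weight 1/200
  (Y=0, X=0, W=0, Z=1, U=0) weight 3/200
  (Y=0, X=0, W=0, Z=1, U=2) weight 3/200
  (Y=0, X=0, W=1, Z=0, U=1) weight 3/400
  (Y=0, X=0, W=1, Z=1, U=1) weight 9/400
  (Y=0, X=0, W=2, Z=0, U=0) weight 3/400
  (Y=0, X=0, W=2, Z=0, U=2) weight 3/400
  … 46 more
Group by U:
  weight(U=0) = 17/90
  weight(U=1) = 13/90
  weight(U=2) = 17/90
Total weight = 17/90 + 13/90 + 17/90 = 47/90
P(U=0 | obs) = 17/90 / 47/90 = 17/47
P(U=1 | obs) = 13/90 / 47/90 = 13/47
P(U=2 | obs) = 17/90 / 47/90 = 17/47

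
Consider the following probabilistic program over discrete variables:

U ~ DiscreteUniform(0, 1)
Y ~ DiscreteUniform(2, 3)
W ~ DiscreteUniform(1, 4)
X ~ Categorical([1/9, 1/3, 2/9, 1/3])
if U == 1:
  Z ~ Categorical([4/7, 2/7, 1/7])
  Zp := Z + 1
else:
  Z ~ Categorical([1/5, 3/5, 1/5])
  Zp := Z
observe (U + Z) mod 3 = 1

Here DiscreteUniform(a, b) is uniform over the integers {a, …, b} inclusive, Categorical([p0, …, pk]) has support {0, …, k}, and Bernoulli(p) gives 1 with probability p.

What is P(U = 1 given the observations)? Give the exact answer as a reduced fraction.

Enumerate traces; 64 have nonzero weight after conditioning:
  (U=0, Y=2, W=1, X=0, Z=1) weight 1/240
  (U=0, Y=2, W=1, X=1, Z=1) weight 1/80
  (U=0, Y=2, W=1, X=2, Z=1) weight 1/120
  (U=0, Y=2, W=1, X=3, Z=1) weight 1/80
  (U=0, Y=2, W=2, X=0, Z=1) weight 1/240
  (U=0, Y=2, W=2, X=1, Z=1) weight 1/80
  (U=0, Y=2, W=2, X=2, Z=1) weight 1/120
  (U=0, Y=2, W=2, X=3, Z=1) weight 1/80
  (U=1, Y=2, W=1, X=0, Z=0) weight 1/252
  … 55 more
Group by U:
  weight(U=0) = 3/10
  weight(U=1) = 2/7
Total weight = 3/10 + 2/7 = 41/70
P(U=0 | obs) = 3/10 / 41/70 = 21/41
P(U=1 | obs) = 2/7 / 41/70 = 20/41

P(U = 1 | obs) = 20/41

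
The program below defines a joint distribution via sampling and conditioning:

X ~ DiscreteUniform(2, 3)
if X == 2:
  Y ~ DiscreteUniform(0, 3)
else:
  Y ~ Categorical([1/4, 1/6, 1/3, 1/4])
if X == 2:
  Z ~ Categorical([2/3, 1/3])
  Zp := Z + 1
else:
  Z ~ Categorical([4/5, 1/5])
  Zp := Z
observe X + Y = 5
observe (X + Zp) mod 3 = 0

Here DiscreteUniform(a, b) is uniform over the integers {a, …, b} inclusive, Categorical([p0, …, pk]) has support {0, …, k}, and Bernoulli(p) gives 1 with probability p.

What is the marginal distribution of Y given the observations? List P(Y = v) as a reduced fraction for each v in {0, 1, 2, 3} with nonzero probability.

P(Y=2) = 8/13, P(Y=3) = 5/13

Enumerate traces; 2 have nonzero weight after conditioning:
  (X=2, Y=3, Z=0) weight 1/12
  (X=3, Y=2, Z=0) weight 2/15
Group by Y:
  weight(Y=2) = 2/15
  weight(Y=3) = 1/12
Total weight = 2/15 + 1/12 = 13/60
P(Y=2 | obs) = 2/15 / 13/60 = 8/13
P(Y=3 | obs) = 1/12 / 13/60 = 5/13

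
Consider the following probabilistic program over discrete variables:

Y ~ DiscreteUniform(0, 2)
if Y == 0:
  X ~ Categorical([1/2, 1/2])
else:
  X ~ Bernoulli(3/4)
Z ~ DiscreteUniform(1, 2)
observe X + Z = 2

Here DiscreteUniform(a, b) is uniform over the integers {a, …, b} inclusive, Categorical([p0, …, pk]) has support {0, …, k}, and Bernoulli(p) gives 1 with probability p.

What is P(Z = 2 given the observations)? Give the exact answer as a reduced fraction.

P(Z = 2 | obs) = 1/3

Enumerate traces; 6 have nonzero weight after conditioning:
  (Y=0, X=0, Z=2) weight 1/12
  (Y=0, X=1, Z=1) weight 1/12
  (Y=1, X=0, Z=2) weight 1/24
  (Y=1, X=1, Z=1) weight 1/8
  (Y=2, X=0, Z=2) weight 1/24
  (Y=2, X=1, Z=1) weight 1/8
Group by Z:
  weight(Z=1) = 1/3
  weight(Z=2) = 1/6
Total weight = 1/3 + 1/6 = 1/2
P(Z=1 | obs) = 1/3 / 1/2 = 2/3
P(Z=2 | obs) = 1/6 / 1/2 = 1/3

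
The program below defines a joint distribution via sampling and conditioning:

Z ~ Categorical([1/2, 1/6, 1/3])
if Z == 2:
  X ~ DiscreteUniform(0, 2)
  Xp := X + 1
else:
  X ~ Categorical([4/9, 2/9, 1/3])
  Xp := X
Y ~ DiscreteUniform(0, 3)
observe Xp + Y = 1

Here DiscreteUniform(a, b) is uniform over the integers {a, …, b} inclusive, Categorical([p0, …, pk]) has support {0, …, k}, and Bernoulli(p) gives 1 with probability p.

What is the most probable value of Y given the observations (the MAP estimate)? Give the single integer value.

argmax_v P(Y = v | obs) = 1

Enumerate traces; 5 have nonzero weight after conditioning:
  (Z=0, X=0, Y=1) weight 1/18
  (Z=0, X=1, Y=0) weight 1/36
  (Z=1, X=0, Y=1) weight 1/54
  (Z=1, X=1, Y=0) weight 1/108
  (Z=2, X=0, Y=0) weight 1/36
Group by Y:
  weight(Y=0) = 7/108
  weight(Y=1) = 2/27
Total weight = 7/108 + 2/27 = 5/36
P(Y=0 | obs) = 7/108 / 5/36 = 7/15
P(Y=1 | obs) = 2/27 / 5/36 = 8/15
argmax = 1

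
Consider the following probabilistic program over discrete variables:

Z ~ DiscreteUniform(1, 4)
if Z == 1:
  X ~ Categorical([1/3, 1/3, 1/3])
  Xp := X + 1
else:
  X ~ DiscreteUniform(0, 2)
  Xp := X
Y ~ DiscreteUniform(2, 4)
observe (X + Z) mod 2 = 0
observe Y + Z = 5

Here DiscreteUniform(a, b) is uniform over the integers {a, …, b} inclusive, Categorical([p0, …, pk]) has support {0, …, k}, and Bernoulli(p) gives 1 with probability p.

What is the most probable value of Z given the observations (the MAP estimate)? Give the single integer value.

argmax_v P(Z = v | obs) = 2

Enumerate traces; 4 have nonzero weight after conditioning:
  (Z=1, X=1, Y=4) weight 1/36
  (Z=2, X=0, Y=3) weight 1/36
  (Z=2, X=2, Y=3) weight 1/36
  (Z=3, X=1, Y=2) weight 1/36
Group by Z:
  weight(Z=1) = 1/36
  weight(Z=2) = 1/18
  weight(Z=3) = 1/36
Total weight = 1/36 + 1/18 + 1/36 = 1/9
P(Z=1 | obs) = 1/36 / 1/9 = 1/4
P(Z=2 | obs) = 1/18 / 1/9 = 1/2
P(Z=3 | obs) = 1/36 / 1/9 = 1/4
argmax = 2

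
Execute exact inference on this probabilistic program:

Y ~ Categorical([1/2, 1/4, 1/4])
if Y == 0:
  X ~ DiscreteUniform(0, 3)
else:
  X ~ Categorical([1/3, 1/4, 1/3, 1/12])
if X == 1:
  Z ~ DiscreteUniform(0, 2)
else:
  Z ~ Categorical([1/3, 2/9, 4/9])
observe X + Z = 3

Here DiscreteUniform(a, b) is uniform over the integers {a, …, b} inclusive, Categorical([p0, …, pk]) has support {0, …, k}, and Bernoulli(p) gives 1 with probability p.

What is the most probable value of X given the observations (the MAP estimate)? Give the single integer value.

Enumerate traces; 9 have nonzero weight after conditioning:
  (Y=0, X=1, Z=2) weight 1/24
  (Y=0, X=2, Z=1) weight 1/36
  (Y=0, X=3, Z=0) weight 1/24
  (Y=1, X=1, Z=2) weight 1/48
  (Y=1, X=2, Z=1) weight 1/54
  (Y=1, X=3, Z=0) weight 1/144
  (Y=2, X=1, Z=2) weight 1/48
  (Y=2, X=2, Z=1) weight 1/54
  … 1 more
Group by X:
  weight(X=1) = 1/12
  weight(X=2) = 7/108
  weight(X=3) = 1/18
Total weight = 1/12 + 7/108 + 1/18 = 11/54
P(X=1 | obs) = 1/12 / 11/54 = 9/22
P(X=2 | obs) = 7/108 / 11/54 = 7/22
P(X=3 | obs) = 1/18 / 11/54 = 3/11
argmax = 1

argmax_v P(X = v | obs) = 1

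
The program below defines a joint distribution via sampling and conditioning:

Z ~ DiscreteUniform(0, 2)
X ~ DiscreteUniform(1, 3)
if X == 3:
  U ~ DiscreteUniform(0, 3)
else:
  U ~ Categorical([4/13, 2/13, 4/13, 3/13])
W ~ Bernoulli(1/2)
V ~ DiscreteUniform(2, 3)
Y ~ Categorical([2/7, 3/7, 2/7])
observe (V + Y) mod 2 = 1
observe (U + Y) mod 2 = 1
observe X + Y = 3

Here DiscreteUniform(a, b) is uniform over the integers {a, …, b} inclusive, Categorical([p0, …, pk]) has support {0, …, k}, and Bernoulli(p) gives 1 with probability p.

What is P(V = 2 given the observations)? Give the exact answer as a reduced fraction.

Enumerate traces; 36 have nonzero weight after conditioning:
  (Z=0, X=1, U=1, W=0, V=3, Y=2) weight 1/819
  (Z=0, X=1, U=1, W=1, V=3, Y=2) weight 1/819
  (Z=0, X=1, U=3, W=0, V=3, Y=2) weight 1/546
  (Z=0, X=1, U=3, W=1, V=3, Y=2) weight 1/546
  (Z=0, X=2, U=0, W=0, V=2, Y=1) weight 1/273
  (Z=0, X=2, U=0, W=1, V=2, Y=1) weight 1/273
  (Z=0, X=2, U=2, W=0, V=2, Y=1) weight 1/273
  (Z=0, X=2, U=2, W=1, V=2, Y=1) weight 1/273
  … 28 more
Group by V:
  weight(V=2) = 4/91
  weight(V=3) = 23/546
Total weight = 4/91 + 23/546 = 47/546
P(V=2 | obs) = 4/91 / 47/546 = 24/47
P(V=3 | obs) = 23/546 / 47/546 = 23/47

P(V = 2 | obs) = 24/47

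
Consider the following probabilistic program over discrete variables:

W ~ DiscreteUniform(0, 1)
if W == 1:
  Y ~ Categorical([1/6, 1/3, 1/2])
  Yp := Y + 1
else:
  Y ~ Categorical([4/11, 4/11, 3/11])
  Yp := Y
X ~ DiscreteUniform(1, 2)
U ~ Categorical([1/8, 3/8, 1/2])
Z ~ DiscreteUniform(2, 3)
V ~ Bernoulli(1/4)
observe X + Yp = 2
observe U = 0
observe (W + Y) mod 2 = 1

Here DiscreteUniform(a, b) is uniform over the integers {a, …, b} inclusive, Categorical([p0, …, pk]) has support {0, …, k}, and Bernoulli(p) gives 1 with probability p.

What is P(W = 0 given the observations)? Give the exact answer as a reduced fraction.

P(W = 0 | obs) = 24/35

Enumerate traces; 8 have nonzero weight after conditioning:
  (W=0, Y=1, X=1, U=0, Z=2, V=0) weight 3/704
  (W=0, Y=1, X=1, U=0, Z=2, V=1) weight 1/704
  (W=0, Y=1, X=1, U=0, Z=3, V=0) weight 3/704
  (W=0, Y=1, X=1, U=0, Z=3, V=1) weight 1/704
  (W=1, Y=0, X=1, U=0, Z=2, V=0) weight 1/512
  (W=1, Y=0, X=1, U=0, Z=2, V=1) weight 1/1536
  (W=1, Y=0, X=1, U=0, Z=3, V=0) weight 1/512
  (W=1, Y=0, X=1, U=0, Z=3, V=1) weight 1/1536
Group by W:
  weight(W=0) = 1/88
  weight(W=1) = 1/192
Total weight = 1/88 + 1/192 = 35/2112
P(W=0 | obs) = 1/88 / 35/2112 = 24/35
P(W=1 | obs) = 1/192 / 35/2112 = 11/35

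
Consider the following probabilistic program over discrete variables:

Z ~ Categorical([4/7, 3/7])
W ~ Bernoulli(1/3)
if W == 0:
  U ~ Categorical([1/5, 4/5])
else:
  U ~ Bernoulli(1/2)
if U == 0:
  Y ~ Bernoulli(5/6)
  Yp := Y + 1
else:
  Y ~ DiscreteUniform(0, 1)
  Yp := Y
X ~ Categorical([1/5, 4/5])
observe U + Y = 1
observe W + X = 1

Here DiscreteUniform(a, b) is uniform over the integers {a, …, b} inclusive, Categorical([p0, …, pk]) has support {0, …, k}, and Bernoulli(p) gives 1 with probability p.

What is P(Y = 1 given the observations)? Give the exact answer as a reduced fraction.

P(Y = 1 | obs) = 35/104

Enumerate traces; 8 have nonzero weight after conditioning:
  (Z=0, W=0, U=0, Y=1, X=1) weight 16/315
  (Z=0, W=0, U=1, Y=0, X=1) weight 64/525
  (Z=0, W=1, U=0, Y=1, X=0) weight 1/63
  (Z=0, W=1, U=1, Y=0, X=0) weight 1/105
  (Z=1, W=0, U=0, Y=1, X=1) weight 4/105
  (Z=1, W=0, U=1, Y=0, X=1) weight 16/175
  (Z=1, W=1, U=0, Y=1, X=0) weight 1/84
  (Z=1, W=1, U=1, Y=0, X=0) weight 1/140
Group by Y:
  weight(Y=0) = 23/100
  weight(Y=1) = 7/60
Total weight = 23/100 + 7/60 = 26/75
P(Y=0 | obs) = 23/100 / 26/75 = 69/104
P(Y=1 | obs) = 7/60 / 26/75 = 35/104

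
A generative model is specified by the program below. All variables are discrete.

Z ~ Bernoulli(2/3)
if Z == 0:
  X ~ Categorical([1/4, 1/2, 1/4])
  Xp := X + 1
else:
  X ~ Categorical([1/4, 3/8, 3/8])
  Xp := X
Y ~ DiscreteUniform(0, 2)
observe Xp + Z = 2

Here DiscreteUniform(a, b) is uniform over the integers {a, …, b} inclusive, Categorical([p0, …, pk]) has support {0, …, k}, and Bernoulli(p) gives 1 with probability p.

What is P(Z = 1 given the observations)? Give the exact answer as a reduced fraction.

P(Z = 1 | obs) = 3/5

Enumerate traces; 6 have nonzero weight after conditioning:
  (Z=0, X=1, Y=0) weight 1/18
  (Z=0, X=1, Y=1) weight 1/18
  (Z=0, X=1, Y=2) weight 1/18
  (Z=1, X=1, Y=0) weight 1/12
  (Z=1, X=1, Y=1) weight 1/12
  (Z=1, X=1, Y=2) weight 1/12
Group by Z:
  weight(Z=0) = 1/6
  weight(Z=1) = 1/4
Total weight = 1/6 + 1/4 = 5/12
P(Z=0 | obs) = 1/6 / 5/12 = 2/5
P(Z=1 | obs) = 1/4 / 5/12 = 3/5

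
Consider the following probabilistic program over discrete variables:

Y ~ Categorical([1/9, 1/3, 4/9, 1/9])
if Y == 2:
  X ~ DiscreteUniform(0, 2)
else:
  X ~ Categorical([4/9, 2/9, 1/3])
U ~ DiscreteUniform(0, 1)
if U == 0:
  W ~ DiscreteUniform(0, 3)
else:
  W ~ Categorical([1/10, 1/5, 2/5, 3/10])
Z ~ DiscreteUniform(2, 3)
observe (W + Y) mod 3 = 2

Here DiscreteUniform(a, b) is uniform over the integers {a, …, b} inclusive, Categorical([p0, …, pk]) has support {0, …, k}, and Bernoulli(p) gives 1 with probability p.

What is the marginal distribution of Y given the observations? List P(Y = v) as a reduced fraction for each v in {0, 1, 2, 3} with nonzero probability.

P(Y=0) = 13/125, P(Y=1) = 27/125, P(Y=2) = 72/125, P(Y=3) = 13/125

Enumerate traces; 60 have nonzero weight after conditioning:
  (Y=0, X=0, U=0, W=2, Z=2) weight 1/324
  (Y=0, X=0, U=0, W=2, Z=3) weight 1/324
  (Y=0, X=0, U=1, W=2, Z=2) weight 2/405
  (Y=0, X=0, U=1, W=2, Z=3) weight 2/405
  (Y=0, X=1, U=0, W=2, Z=2) weight 1/648
  (Y=0, X=1, U=0, W=2, Z=3) weight 1/648
  (Y=0, X=1, U=1, W=2, Z=2) weight 1/405
  (Y=0, X=1, U=1, W=2, Z=3) weight 1/405
  (Y=1, X=0, U=0, W=1, Z=2) weight 1/108
  (Y=2, X=0, U=0, W=0, Z=2) weight 1/108
  … 50 more
Group by Y:
  weight(Y=0) = 13/360
  weight(Y=1) = 3/40
  weight(Y=2) = 1/5
  weight(Y=3) = 13/360
Total weight = 13/360 + 3/40 + 1/5 + 13/360 = 25/72
P(Y=0 | obs) = 13/360 / 25/72 = 13/125
P(Y=1 | obs) = 3/40 / 25/72 = 27/125
P(Y=2 | obs) = 1/5 / 25/72 = 72/125
P(Y=3 | obs) = 13/360 / 25/72 = 13/125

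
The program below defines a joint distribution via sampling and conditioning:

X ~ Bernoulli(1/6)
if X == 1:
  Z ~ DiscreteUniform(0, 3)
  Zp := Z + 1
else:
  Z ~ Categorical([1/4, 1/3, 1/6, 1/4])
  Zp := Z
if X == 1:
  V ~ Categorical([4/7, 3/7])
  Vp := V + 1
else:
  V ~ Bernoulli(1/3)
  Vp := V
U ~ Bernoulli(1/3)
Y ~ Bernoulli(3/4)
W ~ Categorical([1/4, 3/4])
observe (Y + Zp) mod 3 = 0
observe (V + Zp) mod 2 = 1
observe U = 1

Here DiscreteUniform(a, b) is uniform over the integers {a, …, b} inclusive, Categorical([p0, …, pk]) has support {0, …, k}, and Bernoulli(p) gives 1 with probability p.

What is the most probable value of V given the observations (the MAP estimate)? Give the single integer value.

argmax_v P(V = v | obs) = 1

Enumerate traces; 10 have nonzero weight after conditioning:
  (X=0, Z=0, V=1, U=1, Y=0, W=0) weight 5/3456
  (X=0, Z=0, V=1, U=1, Y=0, W=1) weight 5/1152
  (X=0, Z=2, V=1, U=1, Y=1, W=0) weight 5/1728
  (X=0, Z=2, V=1, U=1, Y=1, W=1) weight 5/576
  (X=0, Z=3, V=0, U=1, Y=0, W=0) weight 5/1728
  (X=0, Z=3, V=0, U=1, Y=0, W=1) weight 5/576
  (X=1, Z=1, V=1, U=1, Y=1, W=0) weight 1/896
  (X=1, Z=1, V=1, U=1, Y=1, W=1) weight 3/896
  … 2 more
Group by V:
  weight(V=0) = 41/3024
  weight(V=1) = 11/504
Total weight = 41/3024 + 11/504 = 107/3024
P(V=0 | obs) = 41/3024 / 107/3024 = 41/107
P(V=1 | obs) = 11/504 / 107/3024 = 66/107
argmax = 1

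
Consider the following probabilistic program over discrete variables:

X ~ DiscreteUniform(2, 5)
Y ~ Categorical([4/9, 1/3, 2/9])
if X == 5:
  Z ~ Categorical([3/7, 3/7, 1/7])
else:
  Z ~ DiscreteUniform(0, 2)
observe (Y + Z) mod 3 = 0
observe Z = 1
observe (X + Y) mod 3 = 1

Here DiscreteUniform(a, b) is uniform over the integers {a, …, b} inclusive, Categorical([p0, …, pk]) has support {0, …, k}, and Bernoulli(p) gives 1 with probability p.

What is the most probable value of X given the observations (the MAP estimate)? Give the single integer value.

Enumerate traces; 2 have nonzero weight after conditioning:
  (X=2, Y=2, Z=1) weight 1/54
  (X=5, Y=2, Z=1) weight 1/42
Group by X:
  weight(X=2) = 1/54
  weight(X=5) = 1/42
Total weight = 1/54 + 1/42 = 8/189
P(X=2 | obs) = 1/54 / 8/189 = 7/16
P(X=5 | obs) = 1/42 / 8/189 = 9/16
argmax = 5

argmax_v P(X = v | obs) = 5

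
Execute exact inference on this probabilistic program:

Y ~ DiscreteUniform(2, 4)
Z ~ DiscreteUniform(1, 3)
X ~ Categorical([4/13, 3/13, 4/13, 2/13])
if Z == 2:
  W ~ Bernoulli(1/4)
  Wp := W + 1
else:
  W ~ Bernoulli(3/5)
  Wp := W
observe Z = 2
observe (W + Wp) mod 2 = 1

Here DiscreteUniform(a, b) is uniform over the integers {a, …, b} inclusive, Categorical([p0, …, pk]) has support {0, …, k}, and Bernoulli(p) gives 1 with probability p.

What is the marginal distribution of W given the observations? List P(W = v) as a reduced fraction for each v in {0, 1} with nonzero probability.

Enumerate traces; 24 have nonzero weight after conditioning:
  (Y=2, Z=2, X=0, W=0) weight 1/39
  (Y=2, Z=2, X=0, W=1) weight 1/117
  (Y=2, Z=2, X=1, W=0) weight 1/52
  (Y=2, Z=2, X=1, W=1) weight 1/156
  (Y=2, Z=2, X=2, W=0) weight 1/39
  (Y=2, Z=2, X=2, W=1) weight 1/117
  (Y=2, Z=2, X=3, W=0) weight 1/78
  (Y=2, Z=2, X=3, W=1) weight 1/234
  … 16 more
Group by W:
  weight(W=0) = 1/4
  weight(W=1) = 1/12
Total weight = 1/4 + 1/12 = 1/3
P(W=0 | obs) = 1/4 / 1/3 = 3/4
P(W=1 | obs) = 1/12 / 1/3 = 1/4

P(W=0) = 3/4, P(W=1) = 1/4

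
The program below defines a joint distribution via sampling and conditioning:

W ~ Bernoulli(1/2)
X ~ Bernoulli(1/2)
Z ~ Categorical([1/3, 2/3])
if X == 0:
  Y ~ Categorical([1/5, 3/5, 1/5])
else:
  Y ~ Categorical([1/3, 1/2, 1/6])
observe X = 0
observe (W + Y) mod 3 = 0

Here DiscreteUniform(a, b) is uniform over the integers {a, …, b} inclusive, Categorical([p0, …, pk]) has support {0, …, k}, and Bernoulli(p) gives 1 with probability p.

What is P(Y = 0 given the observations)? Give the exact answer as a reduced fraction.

Enumerate traces; 4 have nonzero weight after conditioning:
  (W=0, X=0, Z=0, Y=0) weight 1/60
  (W=0, X=0, Z=1, Y=0) weight 1/30
  (W=1, X=0, Z=0, Y=2) weight 1/60
  (W=1, X=0, Z=1, Y=2) weight 1/30
Group by Y:
  weight(Y=0) = 1/20
  weight(Y=2) = 1/20
Total weight = 1/20 + 1/20 = 1/10
P(Y=0 | obs) = 1/20 / 1/10 = 1/2
P(Y=2 | obs) = 1/20 / 1/10 = 1/2

P(Y = 0 | obs) = 1/2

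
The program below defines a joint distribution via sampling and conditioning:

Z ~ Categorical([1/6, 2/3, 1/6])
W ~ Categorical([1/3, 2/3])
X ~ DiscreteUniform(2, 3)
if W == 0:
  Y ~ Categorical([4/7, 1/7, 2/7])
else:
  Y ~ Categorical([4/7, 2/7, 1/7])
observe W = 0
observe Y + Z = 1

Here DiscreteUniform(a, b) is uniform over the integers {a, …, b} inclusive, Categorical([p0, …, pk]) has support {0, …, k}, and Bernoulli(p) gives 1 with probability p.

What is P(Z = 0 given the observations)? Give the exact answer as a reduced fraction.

P(Z = 0 | obs) = 1/17

Enumerate traces; 4 have nonzero weight after conditioning:
  (Z=0, W=0, X=2, Y=1) weight 1/252
  (Z=0, W=0, X=3, Y=1) weight 1/252
  (Z=1, W=0, X=2, Y=0) weight 4/63
  (Z=1, W=0, X=3, Y=0) weight 4/63
Group by Z:
  weight(Z=0) = 1/126
  weight(Z=1) = 8/63
Total weight = 1/126 + 8/63 = 17/126
P(Z=0 | obs) = 1/126 / 17/126 = 1/17
P(Z=1 | obs) = 8/63 / 17/126 = 16/17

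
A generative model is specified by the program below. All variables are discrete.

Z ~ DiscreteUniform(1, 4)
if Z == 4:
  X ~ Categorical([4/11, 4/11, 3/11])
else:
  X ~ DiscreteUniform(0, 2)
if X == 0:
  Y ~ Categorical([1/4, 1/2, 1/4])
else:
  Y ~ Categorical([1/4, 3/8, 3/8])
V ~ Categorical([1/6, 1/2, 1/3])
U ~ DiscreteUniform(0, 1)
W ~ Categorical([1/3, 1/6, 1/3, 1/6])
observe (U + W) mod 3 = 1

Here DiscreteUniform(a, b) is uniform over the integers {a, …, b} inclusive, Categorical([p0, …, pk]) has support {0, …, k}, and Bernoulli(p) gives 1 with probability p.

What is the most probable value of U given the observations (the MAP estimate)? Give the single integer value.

Enumerate traces; 324 have nonzero weight after conditioning:
  (Z=1, X=0, Y=0, V=0, U=0, W=1) weight 1/3456
  (Z=1, X=0, Y=0, V=0, U=1, W=0) weight 1/1728
  (Z=1, X=0, Y=0, V=0, U=1, W=3) weight 1/3456
  (Z=1, X=0, Y=0, V=1, U=0, W=1) weight 1/1152
  (Z=1, X=0, Y=0, V=1, U=1, W=0) weight 1/576
  (Z=1, X=0, Y=0, V=1, U=1, W=3) weight 1/1152
  (Z=1, X=0, Y=0, V=2, U=0, W=1) weight 1/1728
  (Z=1, X=0, Y=0, V=2, U=1, W=0) weight 1/864
  … 316 more
Group by U:
  weight(U=0) = 1/12
  weight(U=1) = 1/4
Total weight = 1/12 + 1/4 = 1/3
P(U=0 | obs) = 1/12 / 1/3 = 1/4
P(U=1 | obs) = 1/4 / 1/3 = 3/4
argmax = 1

argmax_v P(U = v | obs) = 1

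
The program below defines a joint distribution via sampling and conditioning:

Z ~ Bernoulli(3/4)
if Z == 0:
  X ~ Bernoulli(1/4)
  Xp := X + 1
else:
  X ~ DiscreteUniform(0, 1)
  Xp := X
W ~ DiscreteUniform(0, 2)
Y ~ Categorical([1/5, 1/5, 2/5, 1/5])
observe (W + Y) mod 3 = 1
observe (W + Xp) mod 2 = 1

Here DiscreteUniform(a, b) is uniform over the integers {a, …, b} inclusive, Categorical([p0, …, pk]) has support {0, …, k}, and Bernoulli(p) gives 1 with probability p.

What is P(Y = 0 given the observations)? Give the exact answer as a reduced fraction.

Enumerate traces; 8 have nonzero weight after conditioning:
  (Z=0, X=0, W=0, Y=1) weight 1/80
  (Z=0, X=0, W=2, Y=2) weight 1/40
  (Z=0, X=1, W=1, Y=0) weight 1/240
  (Z=0, X=1, W=1, Y=3) weight 1/240
  (Z=1, X=0, W=1, Y=0) weight 1/40
  (Z=1, X=0, W=1, Y=3) weight 1/40
  (Z=1, X=1, W=0, Y=1) weight 1/40
  (Z=1, X=1, W=2, Y=2) weight 1/20
Group by Y:
  weight(Y=0) = 7/240
  weight(Y=1) = 3/80
  weight(Y=2) = 3/40
  weight(Y=3) = 7/240
Total weight = 7/240 + 3/80 + 3/40 + 7/240 = 41/240
P(Y=0 | obs) = 7/240 / 41/240 = 7/41
P(Y=1 | obs) = 3/80 / 41/240 = 9/41
P(Y=2 | obs) = 3/40 / 41/240 = 18/41
P(Y=3 | obs) = 7/240 / 41/240 = 7/41

P(Y = 0 | obs) = 7/41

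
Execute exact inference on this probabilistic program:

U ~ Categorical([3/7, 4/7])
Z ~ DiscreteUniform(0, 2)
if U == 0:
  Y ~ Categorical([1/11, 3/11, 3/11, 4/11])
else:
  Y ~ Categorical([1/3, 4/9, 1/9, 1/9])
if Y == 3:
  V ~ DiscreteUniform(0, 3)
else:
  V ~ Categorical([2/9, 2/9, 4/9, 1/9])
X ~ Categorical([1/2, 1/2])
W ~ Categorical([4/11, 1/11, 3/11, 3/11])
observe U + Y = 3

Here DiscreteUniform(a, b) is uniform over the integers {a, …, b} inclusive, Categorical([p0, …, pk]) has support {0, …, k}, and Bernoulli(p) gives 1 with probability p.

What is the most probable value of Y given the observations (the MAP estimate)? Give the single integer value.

Enumerate traces; 192 have nonzero weight after conditioning:
  (U=0, Z=0, Y=3, V=0, X=0, W=0) weight 2/847
  (U=0, Z=0, Y=3, V=0, X=0, W=1) weight 1/1694
  (U=0, Z=0, Y=3, V=0, X=0, W=2) weight 3/1694
  (U=0, Z=0, Y=3, V=0, X=0, W=3) weight 3/1694
  (U=0, Z=0, Y=3, V=0, X=1, W=0) weight 2/847
  (U=0, Z=0, Y=3, V=0, X=1, W=1) weight 1/1694
  (U=0, Z=0, Y=3, V=0, X=1, W=2) weight 3/1694
  (U=0, Z=0, Y=3, V=0, X=1, W=3) weight 3/1694
  (U=1, Z=0, Y=2, V=0, X=0, W=0) weight 16/18711
  … 183 more
Group by Y:
  weight(Y=2) = 4/63
  weight(Y=3) = 12/77
Total weight = 4/63 + 12/77 = 152/693
P(Y=2 | obs) = 4/63 / 152/693 = 11/38
P(Y=3 | obs) = 12/77 / 152/693 = 27/38
argmax = 3

argmax_v P(Y = v | obs) = 3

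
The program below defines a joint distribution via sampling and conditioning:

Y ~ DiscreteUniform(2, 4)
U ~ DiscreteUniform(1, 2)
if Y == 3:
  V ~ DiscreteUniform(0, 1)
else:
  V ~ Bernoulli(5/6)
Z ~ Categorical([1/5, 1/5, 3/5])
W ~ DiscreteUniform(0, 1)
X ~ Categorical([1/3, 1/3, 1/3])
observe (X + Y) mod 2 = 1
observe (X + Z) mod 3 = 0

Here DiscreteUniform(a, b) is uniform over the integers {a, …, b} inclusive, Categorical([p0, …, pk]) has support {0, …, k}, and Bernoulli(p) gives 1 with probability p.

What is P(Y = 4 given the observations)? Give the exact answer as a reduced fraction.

Enumerate traces; 32 have nonzero weight after conditioning:
  (Y=2, U=1, V=0, Z=2, W=0, X=1) weight 1/360
  (Y=2, U=1, V=0, Z=2, W=1, X=1) weight 1/360
  (Y=2, U=1, V=1, Z=2, W=0, X=1) weight 1/72
  (Y=2, U=1, V=1, Z=2, W=1, X=1) weight 1/72
  (Y=2, U=2, V=0, Z=2, W=0, X=1) weight 1/360
  (Y=2, U=2, V=0, Z=2, W=1, X=1) weight 1/360
  (Y=2, U=2, V=1, Z=2, W=0, X=1) weight 1/72
  (Y=2, U=2, V=1, Z=2, W=1, X=1) weight 1/72
  (Y=3, U=1, V=0, Z=0, W=0, X=0) weight 1/360
  (Y=4, U=1, V=0, Z=2, W=0, X=1) weight 1/360
  … 22 more
Group by Y:
  weight(Y=2) = 1/15
  weight(Y=3) = 2/45
  weight(Y=4) = 1/15
Total weight = 1/15 + 2/45 + 1/15 = 8/45
P(Y=2 | obs) = 1/15 / 8/45 = 3/8
P(Y=3 | obs) = 2/45 / 8/45 = 1/4
P(Y=4 | obs) = 1/15 / 8/45 = 3/8

P(Y = 4 | obs) = 3/8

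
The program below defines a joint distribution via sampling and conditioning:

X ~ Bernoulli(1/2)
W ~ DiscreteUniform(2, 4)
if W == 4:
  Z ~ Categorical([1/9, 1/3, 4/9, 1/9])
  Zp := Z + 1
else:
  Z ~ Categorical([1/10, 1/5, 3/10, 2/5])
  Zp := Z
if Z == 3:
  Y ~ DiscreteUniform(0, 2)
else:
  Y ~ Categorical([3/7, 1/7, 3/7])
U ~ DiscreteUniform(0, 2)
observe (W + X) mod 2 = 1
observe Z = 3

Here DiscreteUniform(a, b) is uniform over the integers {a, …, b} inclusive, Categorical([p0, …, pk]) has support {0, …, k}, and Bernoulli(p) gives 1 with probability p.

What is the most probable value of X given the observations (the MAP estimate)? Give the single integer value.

argmax_v P(X = v | obs) = 1

Enumerate traces; 27 have nonzero weight after conditioning:
  (X=0, W=3, Z=3, Y=0, U=0) weight 1/135
  (X=0, W=3, Z=3, Y=0, U=1) weight 1/135
  (X=0, W=3, Z=3, Y=0, U=2) weight 1/135
  (X=0, W=3, Z=3, Y=1, U=0) weight 1/135
  (X=0, W=3, Z=3, Y=1, U=1) weight 1/135
  (X=0, W=3, Z=3, Y=1, U=2) weight 1/135
  (X=0, W=3, Z=3, Y=2, U=0) weight 1/135
  (X=0, W=3, Z=3, Y=2, U=1) weight 1/135
  (X=1, W=2, Z=3, Y=0, U=0) weight 1/135
  … 18 more
Group by X:
  weight(X=0) = 1/15
  weight(X=1) = 23/270
Total weight = 1/15 + 23/270 = 41/270
P(X=0 | obs) = 1/15 / 41/270 = 18/41
P(X=1 | obs) = 23/270 / 41/270 = 23/41
argmax = 1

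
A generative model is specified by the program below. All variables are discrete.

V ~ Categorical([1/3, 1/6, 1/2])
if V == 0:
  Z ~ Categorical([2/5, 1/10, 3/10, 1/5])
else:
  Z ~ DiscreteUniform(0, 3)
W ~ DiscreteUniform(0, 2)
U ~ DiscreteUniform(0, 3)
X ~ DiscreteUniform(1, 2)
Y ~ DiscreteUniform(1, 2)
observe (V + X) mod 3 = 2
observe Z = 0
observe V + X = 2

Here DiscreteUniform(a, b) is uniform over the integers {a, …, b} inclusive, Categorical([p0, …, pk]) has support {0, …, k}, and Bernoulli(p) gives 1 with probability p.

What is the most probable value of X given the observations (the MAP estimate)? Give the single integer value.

Enumerate traces; 48 have nonzero weight after conditioning:
  (V=0, Z=0, W=0, U=0, X=2, Y=1) weight 1/360
  (V=0, Z=0, W=0, U=0, X=2, Y=2) weight 1/360
  (V=0, Z=0, W=0, U=1, X=2, Y=1) weight 1/360
  (V=0, Z=0, W=0, U=1, X=2, Y=2) weight 1/360
  (V=0, Z=0, W=0, U=2, X=2, Y=1) weight 1/360
  (V=0, Z=0, W=0, U=2, X=2, Y=2) weight 1/360
  (V=0, Z=0, W=0, U=3, X=2, Y=1) weight 1/360
  (V=0, Z=0, W=0, U=3, X=2, Y=2) weight 1/360
  (V=1, Z=0, W=0, U=0, X=1, Y=1) weight 1/1152
  … 39 more
Group by X:
  weight(X=1) = 1/48
  weight(X=2) = 1/15
Total weight = 1/48 + 1/15 = 7/80
P(X=1 | obs) = 1/48 / 7/80 = 5/21
P(X=2 | obs) = 1/15 / 7/80 = 16/21
argmax = 2

argmax_v P(X = v | obs) = 2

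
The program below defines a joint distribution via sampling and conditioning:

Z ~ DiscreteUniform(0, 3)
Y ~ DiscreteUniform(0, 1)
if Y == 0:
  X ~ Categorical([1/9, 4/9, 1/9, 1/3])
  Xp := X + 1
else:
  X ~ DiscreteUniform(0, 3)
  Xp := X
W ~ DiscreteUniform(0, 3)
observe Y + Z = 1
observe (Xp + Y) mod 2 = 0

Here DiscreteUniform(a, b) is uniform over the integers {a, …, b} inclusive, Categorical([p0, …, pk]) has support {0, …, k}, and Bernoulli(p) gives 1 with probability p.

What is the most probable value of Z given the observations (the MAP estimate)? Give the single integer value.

Enumerate traces; 16 have nonzero weight after conditioning:
  (Z=0, Y=1, X=1, W=0) weight 1/128
  (Z=0, Y=1, X=1, W=1) weight 1/128
  (Z=0, Y=1, X=1, W=2) weight 1/128
  (Z=0, Y=1, X=1, W=3) weight 1/128
  (Z=0, Y=1, X=3, W=0) weight 1/128
  (Z=0, Y=1, X=3, W=1) weight 1/128
  (Z=0, Y=1, X=3, W=2) weight 1/128
  (Z=0, Y=1, X=3, W=3) weight 1/128
  (Z=1, Y=0, X=1, W=0) weight 1/72
  … 7 more
Group by Z:
  weight(Z=0) = 1/16
  weight(Z=1) = 7/72
Total weight = 1/16 + 7/72 = 23/144
P(Z=0 | obs) = 1/16 / 23/144 = 9/23
P(Z=1 | obs) = 7/72 / 23/144 = 14/23
argmax = 1

argmax_v P(Z = v | obs) = 1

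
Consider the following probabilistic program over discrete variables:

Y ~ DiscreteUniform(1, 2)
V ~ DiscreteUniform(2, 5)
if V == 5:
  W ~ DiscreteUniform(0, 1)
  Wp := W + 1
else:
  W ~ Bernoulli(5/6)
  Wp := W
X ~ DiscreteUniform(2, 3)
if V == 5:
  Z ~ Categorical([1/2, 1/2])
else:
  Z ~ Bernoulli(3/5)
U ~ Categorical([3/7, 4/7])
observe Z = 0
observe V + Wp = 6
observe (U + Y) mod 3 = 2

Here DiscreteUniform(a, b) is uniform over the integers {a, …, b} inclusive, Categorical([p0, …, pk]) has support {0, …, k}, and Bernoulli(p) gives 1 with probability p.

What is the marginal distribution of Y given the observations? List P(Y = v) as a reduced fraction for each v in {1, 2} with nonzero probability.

P(Y=1) = 4/7, P(Y=2) = 3/7

Enumerate traces; 4 have nonzero weight after conditioning:
  (Y=1, V=5, W=0, X=2, Z=0, U=1) weight 1/112
  (Y=1, V=5, W=0, X=3, Z=0, U=1) weight 1/112
  (Y=2, V=5, W=0, X=2, Z=0, U=0) weight 3/448
  (Y=2, V=5, W=0, X=3, Z=0, U=0) weight 3/448
Group by Y:
  weight(Y=1) = 1/56
  weight(Y=2) = 3/224
Total weight = 1/56 + 3/224 = 1/32
P(Y=1 | obs) = 1/56 / 1/32 = 4/7
P(Y=2 | obs) = 3/224 / 1/32 = 3/7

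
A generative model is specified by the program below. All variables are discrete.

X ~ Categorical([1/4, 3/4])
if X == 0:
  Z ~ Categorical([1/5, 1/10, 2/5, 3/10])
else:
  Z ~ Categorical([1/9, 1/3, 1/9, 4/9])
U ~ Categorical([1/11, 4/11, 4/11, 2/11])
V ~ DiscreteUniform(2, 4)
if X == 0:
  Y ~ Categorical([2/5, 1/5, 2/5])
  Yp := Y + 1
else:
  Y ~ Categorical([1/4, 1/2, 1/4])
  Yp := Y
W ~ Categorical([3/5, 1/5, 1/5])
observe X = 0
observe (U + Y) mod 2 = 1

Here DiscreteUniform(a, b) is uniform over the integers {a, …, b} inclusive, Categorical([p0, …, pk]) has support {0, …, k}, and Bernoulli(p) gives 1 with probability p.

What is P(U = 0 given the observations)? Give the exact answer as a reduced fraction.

P(U = 0 | obs) = 1/29

Enumerate traces; 216 have nonzero weight after conditioning:
  (X=0, Z=0, U=0, V=2, Y=1, W=0) weight 1/5500
  (X=0, Z=0, U=0, V=2, Y=1, W=1) weight 1/16500
  (X=0, Z=0, U=0, V=2, Y=1, W=2) weight 1/16500
  (X=0, Z=0, U=0, V=3, Y=1, W=0) weight 1/5500
  (X=0, Z=0, U=0, V=3, Y=1, W=1) weight 1/16500
  (X=0, Z=0, U=0, V=3, Y=1, W=2) weight 1/16500
  (X=0, Z=0, U=0, V=4, Y=1, W=0) weight 1/5500
  (X=0, Z=0, U=0, V=4, Y=1, W=1) weight 1/16500
  (X=0, Z=0, U=1, V=2, Y=0, W=0) weight 2/1375
  (X=0, Z=0, U=2, V=2, Y=1, W=0) weight 1/1375
  … 206 more
Group by U:
  weight(U=0) = 1/220
  weight(U=1) = 4/55
  weight(U=2) = 1/55
  weight(U=3) = 2/55
Total weight = 1/220 + 4/55 + 1/55 + 2/55 = 29/220
P(U=0 | obs) = 1/220 / 29/220 = 1/29
P(U=1 | obs) = 4/55 / 29/220 = 16/29
P(U=2 | obs) = 1/55 / 29/220 = 4/29
P(U=3 | obs) = 2/55 / 29/220 = 8/29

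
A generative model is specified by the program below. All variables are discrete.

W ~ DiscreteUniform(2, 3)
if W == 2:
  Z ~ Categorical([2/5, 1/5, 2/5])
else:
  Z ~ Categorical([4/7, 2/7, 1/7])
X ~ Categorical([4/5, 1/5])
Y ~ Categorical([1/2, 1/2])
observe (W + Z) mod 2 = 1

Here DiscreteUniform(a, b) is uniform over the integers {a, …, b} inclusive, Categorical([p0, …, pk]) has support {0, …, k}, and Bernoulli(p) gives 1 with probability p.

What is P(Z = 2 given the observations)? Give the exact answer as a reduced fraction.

P(Z = 2 | obs) = 5/32

Enumerate traces; 12 have nonzero weight after conditioning:
  (W=2, Z=1, X=0, Y=0) weight 1/25
  (W=2, Z=1, X=0, Y=1) weight 1/25
  (W=2, Z=1, X=1, Y=0) weight 1/100
  (W=2, Z=1, X=1, Y=1) weight 1/100
  (W=3, Z=0, X=0, Y=0) weight 4/35
  (W=3, Z=0, X=0, Y=1) weight 4/35
  (W=3, Z=0, X=1, Y=0) weight 1/35
  (W=3, Z=0, X=1, Y=1) weight 1/35
  (W=3, Z=2, X=0, Y=0) weight 1/35
  … 3 more
Group by Z:
  weight(Z=0) = 2/7
  weight(Z=1) = 1/10
  weight(Z=2) = 1/14
Total weight = 2/7 + 1/10 + 1/14 = 16/35
P(Z=0 | obs) = 2/7 / 16/35 = 5/8
P(Z=1 | obs) = 1/10 / 16/35 = 7/32
P(Z=2 | obs) = 1/14 / 16/35 = 5/32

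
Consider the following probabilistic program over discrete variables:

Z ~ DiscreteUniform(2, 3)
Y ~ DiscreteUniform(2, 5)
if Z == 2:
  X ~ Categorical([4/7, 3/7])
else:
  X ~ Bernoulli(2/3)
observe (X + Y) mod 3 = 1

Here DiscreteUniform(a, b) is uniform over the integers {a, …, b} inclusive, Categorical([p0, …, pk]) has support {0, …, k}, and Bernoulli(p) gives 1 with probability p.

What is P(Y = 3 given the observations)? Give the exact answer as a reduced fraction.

Enumerate traces; 4 have nonzero weight after conditioning:
  (Z=2, Y=3, X=1) weight 3/56
  (Z=2, Y=4, X=0) weight 1/14
  (Z=3, Y=3, X=1) weight 1/12
  (Z=3, Y=4, X=0) weight 1/24
Group by Y:
  weight(Y=3) = 23/168
  weight(Y=4) = 19/168
Total weight = 23/168 + 19/168 = 1/4
P(Y=3 | obs) = 23/168 / 1/4 = 23/42
P(Y=4 | obs) = 19/168 / 1/4 = 19/42

P(Y = 3 | obs) = 23/42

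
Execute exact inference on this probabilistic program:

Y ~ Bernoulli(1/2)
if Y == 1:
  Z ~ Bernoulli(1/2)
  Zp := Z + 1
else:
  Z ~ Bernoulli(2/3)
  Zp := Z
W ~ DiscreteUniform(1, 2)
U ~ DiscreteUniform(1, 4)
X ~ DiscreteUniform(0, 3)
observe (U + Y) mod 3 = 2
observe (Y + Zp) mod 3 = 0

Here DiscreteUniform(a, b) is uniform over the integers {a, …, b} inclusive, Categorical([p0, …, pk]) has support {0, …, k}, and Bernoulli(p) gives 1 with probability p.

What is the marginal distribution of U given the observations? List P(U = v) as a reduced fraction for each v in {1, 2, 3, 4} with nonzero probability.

P(U=1) = 3/8, P(U=2) = 1/4, P(U=4) = 3/8

Enumerate traces; 24 have nonzero weight after conditioning:
  (Y=0, Z=0, W=1, U=2, X=0) weight 1/192
  (Y=0, Z=0, W=1, U=2, X=1) weight 1/192
  (Y=0, Z=0, W=1, U=2, X=2) weight 1/192
  (Y=0, Z=0, W=1, U=2, X=3) weight 1/192
  (Y=0, Z=0, W=2, U=2, X=0) weight 1/192
  (Y=0, Z=0, W=2, U=2, X=1) weight 1/192
  (Y=0, Z=0, W=2, U=2, X=2) weight 1/192
  (Y=0, Z=0, W=2, U=2, X=3) weight 1/192
  (Y=1, Z=1, W=1, U=1, X=0) weight 1/128
  (Y=1, Z=1, W=1, U=4, X=0) weight 1/128
  … 14 more
Group by U:
  weight(U=1) = 1/16
  weight(U=2) = 1/24
  weight(U=4) = 1/16
Total weight = 1/16 + 1/24 + 1/16 = 1/6
P(U=1 | obs) = 1/16 / 1/6 = 3/8
P(U=2 | obs) = 1/24 / 1/6 = 1/4
P(U=4 | obs) = 1/16 / 1/6 = 3/8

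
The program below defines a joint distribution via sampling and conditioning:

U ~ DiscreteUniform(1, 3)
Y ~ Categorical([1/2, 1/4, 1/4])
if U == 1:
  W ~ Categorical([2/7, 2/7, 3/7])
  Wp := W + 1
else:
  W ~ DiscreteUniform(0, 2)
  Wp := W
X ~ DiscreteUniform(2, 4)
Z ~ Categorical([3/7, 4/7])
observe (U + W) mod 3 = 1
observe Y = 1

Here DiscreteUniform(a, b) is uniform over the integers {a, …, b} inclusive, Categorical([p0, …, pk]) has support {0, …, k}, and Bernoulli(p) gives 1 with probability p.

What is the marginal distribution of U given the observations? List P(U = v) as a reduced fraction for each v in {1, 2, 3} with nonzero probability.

Enumerate traces; 18 have nonzero weight after conditioning:
  (U=1, Y=1, W=0, X=2, Z=0) weight 1/294
  (U=1, Y=1, W=0, X=2, Z=1) weight 2/441
  (U=1, Y=1, W=0, X=3, Z=0) weight 1/294
  (U=1, Y=1, W=0, X=3, Z=1) weight 2/441
  (U=1, Y=1, W=0, X=4, Z=0) weight 1/294
  (U=1, Y=1, W=0, X=4, Z=1) weight 2/441
  (U=2, Y=1, W=2, X=2, Z=0) weight 1/252
  (U=2, Y=1, W=2, X=2, Z=1) weight 1/189
  (U=3, Y=1, W=1, X=2, Z=0) weight 1/252
  … 9 more
Group by U:
  weight(U=1) = 1/42
  weight(U=2) = 1/36
  weight(U=3) = 1/36
Total weight = 1/42 + 1/36 + 1/36 = 5/63
P(U=1 | obs) = 1/42 / 5/63 = 3/10
P(U=2 | obs) = 1/36 / 5/63 = 7/20
P(U=3 | obs) = 1/36 / 5/63 = 7/20

P(U=1) = 3/10, P(U=2) = 7/20, P(U=3) = 7/20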